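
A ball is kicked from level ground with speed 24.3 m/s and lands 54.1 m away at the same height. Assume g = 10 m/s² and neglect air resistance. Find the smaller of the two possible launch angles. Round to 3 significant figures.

33.2°

Level-ground range: R = v₀² sin(2θ)/g ⇒ sin 2θ = R g / v₀² = 54.1×10/24.3² = 0.9162.
2θ = arcsin(0.9162) = 66.38° or 180° − 66.38° = 113.62°.
So θ = 33.2° or θ = 56.8°.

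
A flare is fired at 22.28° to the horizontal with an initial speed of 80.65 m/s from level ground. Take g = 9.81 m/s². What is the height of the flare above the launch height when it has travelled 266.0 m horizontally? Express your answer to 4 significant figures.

v_x = 80.65 cos 22.28° = 74.629 m/s, v_y0 = 80.65 sin 22.28° = 30.577 m/s.
Time to reach x = 266.0 m: t = x / v_x = 266.0 / 74.629 = 3.5643 s.
y = v_y0 t − ½ g t² = 30.577×3.5643 − 4.905×3.5643² = 46.67 m.

46.67 m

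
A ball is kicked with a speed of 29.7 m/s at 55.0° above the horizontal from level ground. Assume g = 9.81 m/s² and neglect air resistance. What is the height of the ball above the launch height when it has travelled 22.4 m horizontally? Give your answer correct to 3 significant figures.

23.5 m

v_x = 29.7 cos 55.0° = 17.04 m/s, v_y0 = 29.7 sin 55.0° = 24.33 m/s.
Time to reach x = 22.4 m: t = x / v_x = 22.4 / 17.04 = 1.315 s.
y = v_y0 t − ½ g t² = 24.33×1.315 − 4.905×1.315² = 23.5 m.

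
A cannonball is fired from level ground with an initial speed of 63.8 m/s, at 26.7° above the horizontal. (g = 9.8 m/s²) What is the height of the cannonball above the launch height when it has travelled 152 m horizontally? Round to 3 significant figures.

41.6 m

v_x = 63.8 cos 26.7° = 57.00 m/s, v_y0 = 63.8 sin 26.7° = 28.67 m/s.
Time to reach x = 152 m: t = x / v_x = 152 / 57.00 = 2.667 s.
y = v_y0 t − ½ g t² = 28.67×2.667 − 4.900×2.667² = 41.6 m.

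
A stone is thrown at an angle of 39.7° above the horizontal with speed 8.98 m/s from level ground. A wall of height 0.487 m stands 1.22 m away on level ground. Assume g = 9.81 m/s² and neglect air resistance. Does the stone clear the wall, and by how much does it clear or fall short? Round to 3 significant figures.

Yes — it clears the wall by 0.373 m.

v_x = 8.98 cos 39.7° = 6.909 m/s; v_y0 = 8.98 sin 39.7° = 5.736 m/s.
Time to reach the wall: t = 1.22 / 6.909 = 0.1766 s.
Height at that point: y = 5.736×0.1766 − 4.905×0.1766² = 0.8600 m.
That is 0.8600 − 0.487 = 0.373 m above the top of the wall, so the stone clears it.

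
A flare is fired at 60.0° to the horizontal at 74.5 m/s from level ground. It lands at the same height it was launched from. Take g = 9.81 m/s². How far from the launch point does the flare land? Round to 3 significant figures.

490 m

Components: v_x = 74.5 cos 60.0° = 37.25 m/s, v_y = 74.5 sin 60.0° = 64.52 m/s.
Time of flight (same landing height): t = 2 v_y / g = 2 × 64.52 / 9.81 = 13.15 s.
Range: R = v_x · t = 37.25 × 13.15 = 490 m.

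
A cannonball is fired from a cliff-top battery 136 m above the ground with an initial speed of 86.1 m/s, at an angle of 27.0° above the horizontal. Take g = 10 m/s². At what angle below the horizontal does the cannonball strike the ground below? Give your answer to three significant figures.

v_x = 86.1 cos 27.0° = 76.72 m/s.
At impact |v_y| = √(v_y0² + 2 g h) = √(39.09² + 2×10×136) = 65.18 m/s.
Angle below horizontal = arctan(|v_y| / v_x) = arctan(65.18 / 76.72) = 40.4°.

40.4°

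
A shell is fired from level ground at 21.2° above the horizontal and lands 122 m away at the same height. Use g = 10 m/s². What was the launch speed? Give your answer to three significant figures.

On level ground, R = v₀² sin(2θ) / g, so v₀ = √(R g / sin 2θ).
sin(2 × 21.2°) = 0.6743.
v₀ = √(122 × 10 / 0.6743) = √1809 = 42.5 m/s.

42.5 m/s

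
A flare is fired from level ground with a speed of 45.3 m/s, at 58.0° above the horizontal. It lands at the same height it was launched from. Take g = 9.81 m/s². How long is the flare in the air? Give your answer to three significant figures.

7.83 s

Vertical component: v_y = 45.3 sin 58.0° = 38.42 m/s.
For a projectile landing at launch height, time of flight is t = 2 v_y / g = 2 × 38.42 / 9.81 = 7.83 s.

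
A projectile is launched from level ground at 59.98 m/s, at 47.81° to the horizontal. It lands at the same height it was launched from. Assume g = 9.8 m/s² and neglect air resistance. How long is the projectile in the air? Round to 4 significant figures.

Vertical component: v_y = 59.98 sin 47.81° = 44.440 m/s.
For a projectile landing at launch height, time of flight is t = 2 v_y / g = 2 × 44.440 / 9.8 = 9.069 s.

9.069 s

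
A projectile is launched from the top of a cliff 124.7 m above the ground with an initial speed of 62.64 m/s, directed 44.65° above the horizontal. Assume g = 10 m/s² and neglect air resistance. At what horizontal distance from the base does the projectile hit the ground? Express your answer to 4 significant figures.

Components: v_x = 62.64 cos 44.65° = 44.563 m/s, v_y = 62.64 sin 44.65° = 44.022 m/s.
Vertical: 0 = 124.7 + 44.022 t − ½(10) t² ⇒ 5.000 t² − 44.022 t − 124.7 = 0.
t = [44.022 + √(1937.9 + 2494.0)] / 10.00 = 11.059 s.
Horizontal: R = v_x · t = 44.563 × 11.059 = 492.8 m.

492.8 m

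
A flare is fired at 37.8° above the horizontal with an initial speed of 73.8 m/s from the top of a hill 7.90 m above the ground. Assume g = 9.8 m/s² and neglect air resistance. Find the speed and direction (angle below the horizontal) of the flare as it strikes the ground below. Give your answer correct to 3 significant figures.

74.8 m/s at 38.8° below the horizontal

v_x = 73.8 cos 37.8° = 58.31 m/s (constant).
|v_y| at impact = √((45.23)² + 2×9.8×7.90) = 46.91 m/s.
Speed = √(58.31² + 46.91²) = 74.8 m/s; angle = arctan(46.91/58.31) = 38.8° below horizontal.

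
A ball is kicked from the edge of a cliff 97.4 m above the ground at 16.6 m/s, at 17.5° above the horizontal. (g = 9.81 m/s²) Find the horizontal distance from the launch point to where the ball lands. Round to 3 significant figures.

Components: v_x = 16.6 cos 17.5° = 15.83 m/s, v_y = 16.6 sin 17.5° = 4.992 m/s.
Vertical: 0 = 97.4 + 4.992 t − ½(9.81) t² ⇒ 4.905 t² − 4.992 t − 97.4 = 0.
t = [4.992 + √(24.92 + 1911)] / 9.810 = 4.994 s.
Horizontal: R = v_x · t = 15.83 × 4.994 = 79.1 m.

79.1 m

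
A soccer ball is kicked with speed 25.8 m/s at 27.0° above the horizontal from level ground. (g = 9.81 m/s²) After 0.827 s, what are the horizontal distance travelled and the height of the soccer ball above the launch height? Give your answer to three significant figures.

x = 19.0 m, y = 6.33 m

v_x = 25.8 cos 27.0° = 22.99 m/s; v_y0 = 25.8 sin 27.0° = 11.71 m/s.
x = v_x t = 22.99 × 0.827 = 19.0 m.
y = v_y0 t − ½ g t² = 11.71×0.827 − 4.905×0.827² = 6.33 m.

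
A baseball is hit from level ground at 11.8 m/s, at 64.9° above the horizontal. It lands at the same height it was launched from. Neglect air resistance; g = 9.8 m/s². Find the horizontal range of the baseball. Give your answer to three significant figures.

For level ground, R = v₀² sin(2θ) / g.
sin(2 × 64.9°) = sin 129.8° = 0.7683.
R = (11.8)² × 0.7683 / 9.8 = 10.9 m.

10.9 m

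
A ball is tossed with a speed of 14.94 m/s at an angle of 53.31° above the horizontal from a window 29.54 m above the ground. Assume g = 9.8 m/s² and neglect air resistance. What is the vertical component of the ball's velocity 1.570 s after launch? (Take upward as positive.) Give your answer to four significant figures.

-3.406 m/s

Initial vertical component: v_y0 = 14.94 sin 53.31° = 11.980 m/s.
v_y(t) = v_y0 − g t = 11.980 − 9.8 × 1.570 = -3.406 m/s.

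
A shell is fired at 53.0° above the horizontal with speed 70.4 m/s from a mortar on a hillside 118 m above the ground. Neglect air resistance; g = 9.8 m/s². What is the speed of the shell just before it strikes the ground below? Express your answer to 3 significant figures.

v_x = 70.4 cos 53.0° = 42.37 m/s is unchanged throughout.
For the vertical component, v_y² = v_y0² + 2 g h = (56.22)² + 2×9.8×118 = 5473, so |v_y| = 73.98 m/s.
Impact speed = √(v_x² + v_y²) = √(1795 + 5473) = 85.3 m/s.

85.3 m/s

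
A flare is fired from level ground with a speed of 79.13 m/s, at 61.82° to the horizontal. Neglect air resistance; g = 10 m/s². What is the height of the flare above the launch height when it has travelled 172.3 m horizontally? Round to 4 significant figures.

v_x = 79.13 cos 61.82° = 37.369 m/s, v_y0 = 79.13 sin 61.82° = 69.751 m/s.
Time to reach x = 172.3 m: t = x / v_x = 172.3 / 37.369 = 4.6108 s.
y = v_y0 t − ½ g t² = 69.751×4.6108 − 5.000×4.6108² = 215.3 m.

215.3 m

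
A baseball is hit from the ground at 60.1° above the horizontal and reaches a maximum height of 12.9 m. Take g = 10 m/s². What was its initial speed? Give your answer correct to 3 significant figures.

18.5 m/s

At maximum height v_y = 0, so (v₀ sin θ)² = 2 g H.
v₀ sin 60.1° = √(2 × 10 × 12.9) = 16.06 m/s.
v₀ = 16.06 / sin 60.1° = 16.06 / 0.8669 = 18.5 m/s.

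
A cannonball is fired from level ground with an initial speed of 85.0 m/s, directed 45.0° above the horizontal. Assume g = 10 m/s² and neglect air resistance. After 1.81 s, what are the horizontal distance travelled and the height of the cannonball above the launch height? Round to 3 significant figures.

v_x = 85.0 cos 45.0° = 60.10 m/s; v_y0 = 85.0 sin 45.0° = 60.10 m/s.
x = v_x t = 60.10 × 1.81 = 109 m.
y = v_y0 t − ½ g t² = 60.10×1.81 − 5.000×1.81² = 92.4 m.

x = 109 m, y = 92.4 m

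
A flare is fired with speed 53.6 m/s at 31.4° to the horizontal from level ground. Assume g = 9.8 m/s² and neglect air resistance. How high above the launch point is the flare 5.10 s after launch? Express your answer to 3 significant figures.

v_y0 = 53.6 sin 31.4° = 27.93 m/s.
y(t) = v_y0 t − ½ g t² = 27.93×5.10 − 4.900×5.10² = 15.0 m.

15.0 m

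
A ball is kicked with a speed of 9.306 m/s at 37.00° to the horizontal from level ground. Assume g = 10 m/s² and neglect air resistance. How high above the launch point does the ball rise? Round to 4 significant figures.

1.568 m

Vertical component of launch velocity: v_y = 9.306 sin 37.00° = 5.6005 m/s.
At the highest point the vertical velocity is zero, so v_y² = 2 g h_max.
h_max = (5.6005)² / (2 × 10) = 31.366 / 20.00 = 1.568 m.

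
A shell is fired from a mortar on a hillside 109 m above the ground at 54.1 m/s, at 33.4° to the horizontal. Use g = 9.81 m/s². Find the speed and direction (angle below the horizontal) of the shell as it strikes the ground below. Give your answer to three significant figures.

71.2 m/s at 50.6° below the horizontal

v_x = 54.1 cos 33.4° = 45.17 m/s (constant).
|v_y| at impact = √((29.78)² + 2×9.81×109) = 55.00 m/s.
Speed = √(45.17² + 55.00²) = 71.2 m/s; angle = arctan(55.00/45.17) = 50.6° below horizontal.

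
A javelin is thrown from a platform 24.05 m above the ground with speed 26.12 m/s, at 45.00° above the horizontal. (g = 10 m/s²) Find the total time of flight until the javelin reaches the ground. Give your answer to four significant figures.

Vertical component: v_y = 26.12 sin 45.00° = 18.470 m/s.
Taking up as positive with launch at y = 24.05 m, landing at y = 0: 0 = 24.05 + 18.470 t − ½(10) t².
Solving 5.000 t² − 18.470 t − 24.05 = 0 gives t = [18.470 + √(18.470² + 4·5.000·24.05)] / 10.00 = 4.714 s.

4.714 s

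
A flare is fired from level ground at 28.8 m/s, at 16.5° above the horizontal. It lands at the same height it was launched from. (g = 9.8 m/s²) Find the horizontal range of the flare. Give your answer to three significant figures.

For level ground, R = v₀² sin(2θ) / g.
sin(2 × 16.5°) = sin 33.00° = 0.5446.
R = (28.8)² × 0.5446 / 9.8 = 46.1 m.

46.1 m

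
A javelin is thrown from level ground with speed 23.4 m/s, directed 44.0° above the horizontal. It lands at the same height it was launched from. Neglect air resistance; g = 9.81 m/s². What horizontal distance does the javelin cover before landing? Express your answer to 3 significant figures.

For level ground, R = v₀² sin(2θ) / g.
sin(2 × 44.0°) = sin 88.00° = 0.9994.
R = (23.4)² × 0.9994 / 9.81 = 55.8 m.

55.8 m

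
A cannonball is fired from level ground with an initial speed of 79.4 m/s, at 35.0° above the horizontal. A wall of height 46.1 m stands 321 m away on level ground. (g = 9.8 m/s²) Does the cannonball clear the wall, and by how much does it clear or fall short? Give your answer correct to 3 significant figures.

Yes — it clears the wall by 59.3 m.

v_x = 79.4 cos 35.0° = 65.04 m/s; v_y0 = 79.4 sin 35.0° = 45.54 m/s.
Time to reach the wall: t = 321 / 65.04 = 4.935 s.
Height at that point: y = 45.54×4.935 − 4.900×4.935² = 105.4 m.
That is 105.4 − 46.1 = 59.3 m above the top of the wall, so the cannonball clears it.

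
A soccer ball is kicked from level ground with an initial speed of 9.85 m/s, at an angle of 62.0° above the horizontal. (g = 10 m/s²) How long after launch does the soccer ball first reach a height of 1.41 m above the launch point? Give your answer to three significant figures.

0.181 s

v_y0 = 9.85 sin 62.0° = 8.697 m/s.
Set y = v_y0 t − ½ g t² = 1.41: 5.000 t² − 8.697 t + 1.41 = 0.
t = [8.697 ± √(75.64 − 28.20)] / 10 = (8.697 ± 6.888) / 10, giving t = 0.181 s or t = 1.56 s.
The soccer ball is on the way up at the first time, so t = 0.181 s.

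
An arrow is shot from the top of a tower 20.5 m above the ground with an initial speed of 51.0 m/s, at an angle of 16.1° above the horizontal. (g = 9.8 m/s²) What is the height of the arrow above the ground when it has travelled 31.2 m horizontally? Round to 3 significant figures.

v_x = 51.0 cos 16.1° = 49.00 m/s, v_y0 = 51.0 sin 16.1° = 14.14 m/s.
Time to reach x = 31.2 m: t = x / v_x = 31.2 / 49.00 = 0.6367 s.
y = 20.5 + v_y0 t − ½ g t² = 20.5 + 14.14×0.6367 − 4.900×0.6367² = 27.5 m.

27.5 m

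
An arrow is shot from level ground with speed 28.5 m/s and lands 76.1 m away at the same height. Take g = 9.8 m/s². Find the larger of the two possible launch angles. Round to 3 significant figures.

56.7°

Level-ground range: R = v₀² sin(2θ)/g ⇒ sin 2θ = R g / v₀² = 76.1×9.8/28.5² = 0.9182.
2θ = arcsin(0.9182) = 66.66° or 180° − 66.66° = 113.34°.
So θ = 33.3° or θ = 56.7°.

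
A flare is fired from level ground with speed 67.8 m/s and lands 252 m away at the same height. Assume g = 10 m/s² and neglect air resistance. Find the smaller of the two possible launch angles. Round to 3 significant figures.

Level-ground range: R = v₀² sin(2θ)/g ⇒ sin 2θ = R g / v₀² = 252×10/67.8² = 0.5482.
2θ = arcsin(0.5482) = 33.24° or 180° − 33.24° = 146.76°.
So θ = 16.6° or θ = 73.4°.

16.6°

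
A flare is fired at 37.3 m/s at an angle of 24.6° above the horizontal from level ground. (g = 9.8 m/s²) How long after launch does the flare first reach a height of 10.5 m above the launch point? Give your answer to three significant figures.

0.978 s

v_y0 = 37.3 sin 24.6° = 15.53 m/s.
Set y = v_y0 t − ½ g t² = 10.5: 4.900 t² − 15.53 t + 10.5 = 0.
t = [15.53 ± √(241.2 − 205.8)] / 9.8 = (15.53 ± 5.950) / 9.8, giving t = 0.978 s or t = 2.19 s.
The flare is on the way up at the first time, so t = 0.978 s.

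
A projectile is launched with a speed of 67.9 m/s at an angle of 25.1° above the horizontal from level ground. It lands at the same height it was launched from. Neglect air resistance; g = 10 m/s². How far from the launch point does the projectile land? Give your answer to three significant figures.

354 m

Components: v_x = 67.9 cos 25.1° = 61.49 m/s, v_y = 67.9 sin 25.1° = 28.80 m/s.
Time of flight (same landing height): t = 2 v_y / g = 2 × 28.80 / 10 = 5.760 s.
Range: R = v_x · t = 61.49 × 5.760 = 354 m.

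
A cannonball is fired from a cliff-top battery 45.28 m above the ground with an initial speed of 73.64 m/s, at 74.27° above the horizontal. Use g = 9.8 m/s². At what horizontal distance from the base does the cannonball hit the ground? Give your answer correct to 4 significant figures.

Components: v_x = 73.64 cos 74.27° = 19.964 m/s, v_y = 73.64 sin 74.27° = 70.882 m/s.
Vertical: 0 = 45.28 + 70.882 t − ½(9.8) t² ⇒ 4.900 t² − 70.882 t − 45.28 = 0.
t = [70.882 + √(5024.3 + 887.49)] / 9.800 = 15.079 s.
Horizontal: R = v_x · t = 19.964 × 15.079 = 301.0 m.

301.0 m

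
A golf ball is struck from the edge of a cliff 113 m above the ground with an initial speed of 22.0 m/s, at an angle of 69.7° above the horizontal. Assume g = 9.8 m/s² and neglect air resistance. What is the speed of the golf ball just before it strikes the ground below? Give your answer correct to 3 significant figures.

51.9 m/s

v_x = 22.0 cos 69.7° = 7.633 m/s is unchanged throughout.
For the vertical component, v_y² = v_y0² + 2 g h = (20.63)² + 2×9.8×113 = 2640, so |v_y| = 51.38 m/s.
Impact speed = √(v_x² + v_y²) = √(58.26 + 2640) = 51.9 m/s.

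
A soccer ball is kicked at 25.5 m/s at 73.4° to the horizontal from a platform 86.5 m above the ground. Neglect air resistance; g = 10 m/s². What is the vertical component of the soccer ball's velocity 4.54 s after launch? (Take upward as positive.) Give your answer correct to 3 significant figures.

Initial vertical component: v_y0 = 25.5 sin 73.4° = 24.44 m/s.
v_y(t) = v_y0 − g t = 24.44 − 10 × 4.54 = -21.0 m/s.

-21.0 m/s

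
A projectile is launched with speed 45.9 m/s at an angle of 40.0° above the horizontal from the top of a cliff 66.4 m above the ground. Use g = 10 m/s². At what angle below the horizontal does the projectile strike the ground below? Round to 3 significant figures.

53.1°

v_x = 45.9 cos 40.0° = 35.16 m/s.
At impact |v_y| = √(v_y0² + 2 g h) = √(29.50² + 2×10×66.4) = 46.89 m/s.
Angle below horizontal = arctan(|v_y| / v_x) = arctan(46.89 / 35.16) = 53.1°.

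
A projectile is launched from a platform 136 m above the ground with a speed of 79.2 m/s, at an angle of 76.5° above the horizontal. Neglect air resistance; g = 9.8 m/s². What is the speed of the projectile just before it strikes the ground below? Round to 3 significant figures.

v_x = 79.2 cos 76.5° = 18.49 m/s is unchanged throughout.
For the vertical component, v_y² = v_y0² + 2 g h = (77.01)² + 2×9.8×136 = 8596, so |v_y| = 92.71 m/s.
Impact speed = √(v_x² + v_y²) = √(341.9 + 8596) = 94.5 m/s.

94.5 m/s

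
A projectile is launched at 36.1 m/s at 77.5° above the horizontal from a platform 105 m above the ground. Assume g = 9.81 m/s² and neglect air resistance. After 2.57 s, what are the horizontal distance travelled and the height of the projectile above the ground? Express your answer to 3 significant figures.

x = 20.1 m, y = 163 m

v_x = 36.1 cos 77.5° = 7.813 m/s; v_y0 = 36.1 sin 77.5° = 35.24 m/s.
x = v_x t = 7.813 × 2.57 = 20.1 m.
y = 105 + v_y0 t − ½ g t² = 163 m.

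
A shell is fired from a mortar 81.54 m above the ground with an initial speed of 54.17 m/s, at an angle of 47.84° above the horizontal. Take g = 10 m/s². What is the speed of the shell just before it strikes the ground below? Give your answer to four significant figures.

67.57 m/s

v_x = 54.17 cos 47.84° = 36.359 m/s is unchanged throughout.
For the vertical component, v_y² = v_y0² + 2 g h = (40.155)² + 2×10×81.54 = 3243.2, so |v_y| = 56.949 m/s.
Impact speed = √(v_x² + v_y²) = √(1322.0 + 3243.2) = 67.57 m/s.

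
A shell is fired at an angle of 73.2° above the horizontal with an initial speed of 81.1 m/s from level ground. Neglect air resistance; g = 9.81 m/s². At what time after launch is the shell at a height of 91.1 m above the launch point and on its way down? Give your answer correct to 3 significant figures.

14.6 s

v_y0 = 81.1 sin 73.2° = 77.64 m/s.
Set y = v_y0 t − ½ g t² = 91.1: 4.905 t² − 77.64 t + 91.1 = 0.
t = [77.64 ± √(6028 − 1787)] / 9.81 = (77.64 ± 65.12) / 9.81, giving t = 1.28 s or t = 14.6 s.
On the way down corresponds to the larger root: t = 14.6 s.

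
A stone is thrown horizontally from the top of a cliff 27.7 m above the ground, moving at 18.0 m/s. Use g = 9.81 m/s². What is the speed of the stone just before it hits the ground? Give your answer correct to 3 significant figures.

29.5 m/s

Fall time: t = √(2 × 27.7 / 9.81) = 2.376 s.
At impact: v_x = 18.0 m/s (unchanged), v_y = g t = 9.81 × 2.376 = 23.31 m/s.
Speed = √(v_x² + v_y²) = √(324.0 + 543.4) = 29.5 m/s.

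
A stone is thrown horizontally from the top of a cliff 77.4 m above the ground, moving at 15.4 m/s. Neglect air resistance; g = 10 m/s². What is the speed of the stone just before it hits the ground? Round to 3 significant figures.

Fall time: t = √(2 × 77.4 / 10) = 3.934 s.
At impact: v_x = 15.4 m/s (unchanged), v_y = g t = 10 × 3.934 = 39.34 m/s.
Speed = √(v_x² + v_y²) = √(237.2 + 1548) = 42.3 m/s.

42.3 m/s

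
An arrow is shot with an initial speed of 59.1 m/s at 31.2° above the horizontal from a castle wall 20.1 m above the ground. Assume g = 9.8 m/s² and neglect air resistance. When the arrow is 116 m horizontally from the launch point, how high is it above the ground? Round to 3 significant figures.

64.6 m

v_x = 59.1 cos 31.2° = 50.55 m/s, v_y0 = 59.1 sin 31.2° = 30.62 m/s.
Time to reach x = 116 m: t = x / v_x = 116 / 50.55 = 2.295 s.
y = 20.1 + v_y0 t − ½ g t² = 20.1 + 30.62×2.295 − 4.900×2.295² = 64.6 m.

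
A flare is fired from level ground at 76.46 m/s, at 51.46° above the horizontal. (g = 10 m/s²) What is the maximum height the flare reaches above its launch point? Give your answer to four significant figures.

178.8 m

Vertical component of launch velocity: v_y = 76.46 sin 51.46° = 59.805 m/s.
At the highest point the vertical velocity is zero, so v_y² = 2 g h_max.
h_max = (59.805)² / (2 × 10) = 3576.6 / 20.00 = 178.8 m.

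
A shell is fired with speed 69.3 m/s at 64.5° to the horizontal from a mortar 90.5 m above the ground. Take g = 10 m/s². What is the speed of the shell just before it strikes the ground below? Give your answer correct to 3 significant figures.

v_x = 69.3 cos 64.5° = 29.83 m/s is unchanged throughout.
For the vertical component, v_y² = v_y0² + 2 g h = (62.55)² + 2×10×90.5 = 5723, so |v_y| = 75.65 m/s.
Impact speed = √(v_x² + v_y²) = √(889.8 + 5723) = 81.3 m/s.

81.3 m/s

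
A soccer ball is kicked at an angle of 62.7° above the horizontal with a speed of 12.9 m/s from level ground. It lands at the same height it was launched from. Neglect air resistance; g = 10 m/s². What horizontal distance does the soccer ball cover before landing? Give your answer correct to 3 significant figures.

13.6 m

Components: v_x = 12.9 cos 62.7° = 5.917 m/s, v_y = 12.9 sin 62.7° = 11.46 m/s.
Time of flight (same landing height): t = 2 v_y / g = 2 × 11.46 / 10 = 2.292 s.
Range: R = v_x · t = 5.917 × 2.292 = 13.6 m.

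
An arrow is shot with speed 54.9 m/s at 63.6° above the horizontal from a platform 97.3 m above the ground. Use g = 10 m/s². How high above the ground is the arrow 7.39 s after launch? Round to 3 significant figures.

188 m

v_y0 = 54.9 sin 63.6° = 49.17 m/s.
y(t) = 97.3 + v_y0 t − ½ g t² = 97.3 + 49.17×7.39 − ½×10×7.39² = 188 m.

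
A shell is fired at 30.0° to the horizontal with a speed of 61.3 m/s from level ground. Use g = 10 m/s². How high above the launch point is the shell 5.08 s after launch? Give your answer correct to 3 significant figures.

26.7 m

v_y0 = 61.3 sin 30.0° = 30.65 m/s.
y(t) = v_y0 t − ½ g t² = 30.65×5.08 − 5.000×5.08² = 26.7 m.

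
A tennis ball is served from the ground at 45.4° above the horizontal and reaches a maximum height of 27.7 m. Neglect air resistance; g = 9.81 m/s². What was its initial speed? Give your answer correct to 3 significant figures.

At maximum height v_y = 0, so (v₀ sin θ)² = 2 g H.
v₀ sin 45.4° = √(2 × 9.81 × 27.7) = 23.31 m/s.
v₀ = 23.31 / sin 45.4° = 23.31 / 0.7120 = 32.7 m/s.

32.7 m/s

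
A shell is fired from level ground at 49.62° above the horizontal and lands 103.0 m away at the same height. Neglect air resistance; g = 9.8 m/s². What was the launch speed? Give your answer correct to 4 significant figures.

31.98 m/s

On level ground, R = v₀² sin(2θ) / g, so v₀ = √(R g / sin 2θ).
sin(2 × 49.62°) = 0.9870.
v₀ = √(103.0 × 9.8 / 0.9870) = √1022.7 = 31.98 m/s.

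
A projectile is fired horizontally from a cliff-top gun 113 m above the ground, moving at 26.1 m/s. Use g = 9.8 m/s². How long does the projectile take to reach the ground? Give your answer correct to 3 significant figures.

The horizontal speed doesn't affect the fall. With v_y0 = 0, h = ½ g t².
t = √(2 × 113 / 9.8) = √23.06 = 4.80 s.

4.80 s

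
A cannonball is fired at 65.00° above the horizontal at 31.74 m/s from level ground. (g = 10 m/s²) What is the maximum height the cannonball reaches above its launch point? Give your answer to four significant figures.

Vertical component of launch velocity: v_y = 31.74 sin 65.00° = 28.766 m/s.
At the highest point the vertical velocity is zero, so v_y² = 2 g h_max.
h_max = (28.766)² / (2 × 10) = 827.48 / 20.00 = 41.37 m.

41.37 m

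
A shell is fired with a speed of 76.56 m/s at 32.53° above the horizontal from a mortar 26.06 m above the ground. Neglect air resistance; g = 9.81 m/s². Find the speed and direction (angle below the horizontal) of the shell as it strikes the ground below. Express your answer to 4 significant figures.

79.83 m/s at 36.04° below the horizontal

v_x = 76.56 cos 32.53° = 64.549 m/s (constant).
|v_y| at impact = √((41.169)² + 2×9.81×26.06) = 46.970 m/s.
Speed = √(64.549² + 46.970²) = 79.83 m/s; angle = arctan(46.970/64.549) = 36.04° below horizontal.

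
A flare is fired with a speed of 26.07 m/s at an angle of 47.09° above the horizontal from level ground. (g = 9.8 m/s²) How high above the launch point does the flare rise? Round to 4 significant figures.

Vertical component of launch velocity: v_y = 26.07 sin 47.09° = 19.094 m/s.
At the highest point the vertical velocity is zero, so v_y² = 2 g h_max.
h_max = (19.094)² / (2 × 9.8) = 364.58 / 19.60 = 18.60 m.

18.60 m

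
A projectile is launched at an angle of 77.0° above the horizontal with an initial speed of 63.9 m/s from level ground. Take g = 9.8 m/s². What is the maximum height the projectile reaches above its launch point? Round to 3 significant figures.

198 m

Vertical component of launch velocity: v_y = 63.9 sin 77.0° = 62.26 m/s.
At the highest point the vertical velocity is zero, so v_y² = 2 g h_max.
h_max = (62.26)² / (2 × 9.8) = 3876 / 19.60 = 198 m.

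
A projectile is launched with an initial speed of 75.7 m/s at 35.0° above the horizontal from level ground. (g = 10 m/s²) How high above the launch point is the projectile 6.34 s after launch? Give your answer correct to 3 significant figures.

74.3 m

v_y0 = 75.7 sin 35.0° = 43.42 m/s.
y(t) = v_y0 t − ½ g t² = 43.42×6.34 − 5.000×6.34² = 74.3 m.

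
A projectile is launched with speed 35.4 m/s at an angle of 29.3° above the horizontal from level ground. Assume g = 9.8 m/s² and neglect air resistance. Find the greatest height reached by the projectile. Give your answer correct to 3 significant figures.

Vertical component of launch velocity: v_y = 35.4 sin 29.3° = 17.32 m/s.
At the highest point the vertical velocity is zero, so v_y² = 2 g h_max.
h_max = (17.32)² / (2 × 9.8) = 300.0 / 19.60 = 15.3 m.

15.3 m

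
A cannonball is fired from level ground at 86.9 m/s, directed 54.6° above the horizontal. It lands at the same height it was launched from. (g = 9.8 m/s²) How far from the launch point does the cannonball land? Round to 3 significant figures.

728 m

Components: v_x = 86.9 cos 54.6° = 50.34 m/s, v_y = 86.9 sin 54.6° = 70.83 m/s.
Time of flight (same landing height): t = 2 v_y / g = 2 × 70.83 / 9.8 = 14.46 s.
Range: R = v_x · t = 50.34 × 14.46 = 728 m.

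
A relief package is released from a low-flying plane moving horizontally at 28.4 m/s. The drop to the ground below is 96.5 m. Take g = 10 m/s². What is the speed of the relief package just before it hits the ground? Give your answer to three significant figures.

Fall time: t = √(2 × 96.5 / 10) = 4.393 s.
At impact: v_x = 28.4 m/s (unchanged), v_y = g t = 10 × 4.393 = 43.93 m/s.
Speed = √(v_x² + v_y²) = √(806.6 + 1930) = 52.3 m/s.

52.3 m/s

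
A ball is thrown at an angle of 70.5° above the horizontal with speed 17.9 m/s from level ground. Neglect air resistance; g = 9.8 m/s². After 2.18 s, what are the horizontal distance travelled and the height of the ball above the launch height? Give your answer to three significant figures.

x = 13.0 m, y = 13.5 m

v_x = 17.9 cos 70.5° = 5.975 m/s; v_y0 = 17.9 sin 70.5° = 16.87 m/s.
x = v_x t = 5.975 × 2.18 = 13.0 m.
y = v_y0 t − ½ g t² = 16.87×2.18 − 4.900×2.18² = 13.5 m.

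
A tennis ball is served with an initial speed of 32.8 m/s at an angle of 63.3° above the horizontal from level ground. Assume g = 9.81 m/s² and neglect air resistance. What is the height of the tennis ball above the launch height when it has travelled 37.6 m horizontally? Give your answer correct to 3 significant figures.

v_x = 32.8 cos 63.3° = 14.74 m/s, v_y0 = 32.8 sin 63.3° = 29.30 m/s.
Time to reach x = 37.6 m: t = x / v_x = 37.6 / 14.74 = 2.551 s.
y = v_y0 t − ½ g t² = 29.30×2.551 − 4.905×2.551² = 42.8 m.

42.8 m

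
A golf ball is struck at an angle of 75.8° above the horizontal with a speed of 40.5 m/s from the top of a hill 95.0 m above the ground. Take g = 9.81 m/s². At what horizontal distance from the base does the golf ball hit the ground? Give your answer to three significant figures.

Components: v_x = 40.5 cos 75.8° = 9.935 m/s, v_y = 40.5 sin 75.8° = 39.26 m/s.
Vertical: 0 = 95.0 + 39.26 t − ½(9.81) t² ⇒ 4.905 t² − 39.26 t − 95.0 = 0.
t = [39.26 + √(1541 + 1864)] / 9.810 = 9.950 s.
Horizontal: R = v_x · t = 9.935 × 9.950 = 98.9 m.

98.9 m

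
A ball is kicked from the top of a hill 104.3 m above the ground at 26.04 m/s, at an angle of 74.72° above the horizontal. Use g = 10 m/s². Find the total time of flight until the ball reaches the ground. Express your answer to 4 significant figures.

Vertical component: v_y = 26.04 sin 74.72° = 25.119 m/s.
Taking up as positive with launch at y = 104.3 m, landing at y = 0: 0 = 104.3 + 25.119 t − ½(10) t².
Solving 5.000 t² − 25.119 t − 104.3 = 0 gives t = [25.119 + √(25.119² + 4·5.000·104.3)] / 10.00 = 7.724 s.

7.724 s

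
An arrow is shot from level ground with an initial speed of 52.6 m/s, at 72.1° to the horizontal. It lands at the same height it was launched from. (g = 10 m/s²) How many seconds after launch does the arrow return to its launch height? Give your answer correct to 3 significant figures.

Vertical component: v_y = 52.6 sin 72.1° = 50.05 m/s.
For a projectile landing at launch height, time of flight is t = 2 v_y / g = 2 × 50.05 / 10 = 10.0 s.

10.0 s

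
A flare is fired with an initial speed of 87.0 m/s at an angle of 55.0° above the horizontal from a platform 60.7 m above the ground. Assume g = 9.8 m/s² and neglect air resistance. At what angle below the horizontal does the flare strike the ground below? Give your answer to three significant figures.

57.8°

v_x = 87.0 cos 55.0° = 49.90 m/s.
At impact |v_y| = √(v_y0² + 2 g h) = √(71.27² + 2×9.8×60.7) = 79.18 m/s.
Angle below horizontal = arctan(|v_y| / v_x) = arctan(79.18 / 49.90) = 57.8°.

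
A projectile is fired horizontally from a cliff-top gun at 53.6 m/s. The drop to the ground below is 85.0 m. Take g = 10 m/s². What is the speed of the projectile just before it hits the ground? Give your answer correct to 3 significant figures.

Fall time: t = √(2 × 85.0 / 10) = 4.123 s.
At impact: v_x = 53.6 m/s (unchanged), v_y = g t = 10 × 4.123 = 41.23 m/s.
Speed = √(v_x² + v_y²) = √(2873 + 1700) = 67.6 m/s.

67.6 m/s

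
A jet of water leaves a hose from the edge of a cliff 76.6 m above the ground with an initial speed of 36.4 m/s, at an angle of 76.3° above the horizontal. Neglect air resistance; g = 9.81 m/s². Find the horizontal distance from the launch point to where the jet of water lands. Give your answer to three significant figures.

77.2 m

Components: v_x = 36.4 cos 76.3° = 8.621 m/s, v_y = 36.4 sin 76.3° = 35.36 m/s.
Vertical: 0 = 76.6 + 35.36 t − ½(9.81) t² ⇒ 4.905 t² − 35.36 t − 76.6 = 0.
t = [35.36 + √(1250 + 1503)] / 9.810 = 8.953 s.
Horizontal: R = v_x · t = 8.621 × 8.953 = 77.2 m.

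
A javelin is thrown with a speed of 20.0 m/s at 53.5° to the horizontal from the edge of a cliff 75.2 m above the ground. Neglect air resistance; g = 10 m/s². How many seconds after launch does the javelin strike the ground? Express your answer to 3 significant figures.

Vertical component: v_y = 20.0 sin 53.5° = 16.08 m/s.
Taking up as positive with launch at y = 75.2 m, landing at y = 0: 0 = 75.2 + 16.08 t − ½(10) t².
Solving 5.000 t² − 16.08 t − 75.2 = 0 gives t = [16.08 + √(16.08² + 4·5.000·75.2)] / 10.00 = 5.81 s.

5.81 s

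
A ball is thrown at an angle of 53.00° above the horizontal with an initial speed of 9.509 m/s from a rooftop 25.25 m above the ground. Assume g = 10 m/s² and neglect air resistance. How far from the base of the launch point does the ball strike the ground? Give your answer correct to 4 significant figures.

Components: v_x = 9.509 cos 53.00° = 5.7227 m/s, v_y = 9.509 sin 53.00° = 7.5942 m/s.
Vertical: 0 = 25.25 + 7.5942 t − ½(10) t² ⇒ 5.000 t² − 7.5942 t − 25.25 = 0.
t = [7.5942 + √(57.672 + 505.00)] / 10.00 = 3.1315 s.
Horizontal: R = v_x · t = 5.7227 × 3.1315 = 17.92 m.

17.92 m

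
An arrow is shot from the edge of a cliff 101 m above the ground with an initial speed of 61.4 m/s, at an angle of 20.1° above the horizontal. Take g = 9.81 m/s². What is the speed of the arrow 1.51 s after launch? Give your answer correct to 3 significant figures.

v_x = 61.4 cos 20.1° = 57.66 m/s (constant).
v_y(t) = 61.4 sin 20.1° − g t = 21.10 − 9.81 × 1.51 = 6.287 m/s.
Speed = √(v_x² + v_y²) = √(3325 + 39.53) = 58.0 m/s.

58.0 m/s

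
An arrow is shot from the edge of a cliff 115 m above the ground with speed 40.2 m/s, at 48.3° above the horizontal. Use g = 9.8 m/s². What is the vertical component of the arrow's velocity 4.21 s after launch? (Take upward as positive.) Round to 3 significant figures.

-11.2 m/s

Initial vertical component: v_y0 = 40.2 sin 48.3° = 30.01 m/s.
v_y(t) = v_y0 − g t = 30.01 − 9.8 × 4.21 = -11.2 m/s.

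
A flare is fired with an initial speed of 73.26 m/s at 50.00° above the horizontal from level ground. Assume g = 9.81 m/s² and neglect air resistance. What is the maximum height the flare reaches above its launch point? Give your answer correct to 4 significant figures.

160.5 m

Vertical component of launch velocity: v_y = 73.26 sin 50.00° = 56.120 m/s.
At the highest point the vertical velocity is zero, so v_y² = 2 g h_max.
h_max = (56.120)² / (2 × 9.81) = 3149.5 / 19.62 = 160.5 m.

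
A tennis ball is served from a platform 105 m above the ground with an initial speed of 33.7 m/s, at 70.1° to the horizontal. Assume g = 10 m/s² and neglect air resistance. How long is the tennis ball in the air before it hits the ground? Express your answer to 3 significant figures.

8.74 s

Vertical component: v_y = 33.7 sin 70.1° = 31.69 m/s.
Taking up as positive with launch at y = 105 m, landing at y = 0: 0 = 105 + 31.69 t − ½(10) t².
Solving 5.000 t² − 31.69 t − 105 = 0 gives t = [31.69 + √(31.69² + 4·5.000·105)] / 10.00 = 8.74 s.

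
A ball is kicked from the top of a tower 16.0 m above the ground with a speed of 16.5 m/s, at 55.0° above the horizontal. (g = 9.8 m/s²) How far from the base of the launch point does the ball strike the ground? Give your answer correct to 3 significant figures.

Components: v_x = 16.5 cos 55.0° = 9.464 m/s, v_y = 16.5 sin 55.0° = 13.52 m/s.
Vertical: 0 = 16.0 + 13.52 t − ½(9.8) t² ⇒ 4.900 t² − 13.52 t − 16.0 = 0.
t = [13.52 + √(182.8 + 313.6)] / 9.800 = 3.653 s.
Horizontal: R = v_x · t = 9.464 × 3.653 = 34.6 m.

34.6 m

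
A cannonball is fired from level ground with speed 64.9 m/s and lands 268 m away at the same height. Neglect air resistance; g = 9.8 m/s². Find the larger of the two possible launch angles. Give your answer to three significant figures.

Level-ground range: R = v₀² sin(2θ)/g ⇒ sin 2θ = R g / v₀² = 268×9.8/64.9² = 0.6236.
2θ = arcsin(0.6236) = 38.58° or 180° − 38.58° = 141.42°.
So θ = 19.3° or θ = 70.7°.

70.7°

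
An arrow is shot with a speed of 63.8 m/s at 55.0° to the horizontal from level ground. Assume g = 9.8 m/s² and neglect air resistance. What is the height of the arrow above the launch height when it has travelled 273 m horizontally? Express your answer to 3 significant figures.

117 m

v_x = 63.8 cos 55.0° = 36.59 m/s, v_y0 = 63.8 sin 55.0° = 52.26 m/s.
Time to reach x = 273 m: t = x / v_x = 273 / 36.59 = 7.461 s.
y = v_y0 t − ½ g t² = 52.26×7.461 − 4.900×7.461² = 117 m.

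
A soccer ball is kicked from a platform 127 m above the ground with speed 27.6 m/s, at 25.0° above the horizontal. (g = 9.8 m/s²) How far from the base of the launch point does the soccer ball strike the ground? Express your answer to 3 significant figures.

161 m

Components: v_x = 27.6 cos 25.0° = 25.01 m/s, v_y = 27.6 sin 25.0° = 11.66 m/s.
Vertical: 0 = 127 + 11.66 t − ½(9.8) t² ⇒ 4.900 t² − 11.66 t − 127 = 0.
t = [11.66 + √(136.0 + 2489)] / 9.800 = 6.418 s.
Horizontal: R = v_x · t = 25.01 × 6.418 = 161 m.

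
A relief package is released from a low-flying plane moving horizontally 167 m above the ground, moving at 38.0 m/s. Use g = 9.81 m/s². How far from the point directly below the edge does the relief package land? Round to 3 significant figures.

Initial vertical velocity is zero, so the fall time comes from h = ½ g t²: t = √(2 × 167 / 9.81) = 5.835 s.
Horizontal motion is uniform at 38.0 m/s, so x = 38.0 × 5.835 = 222 m.

222 m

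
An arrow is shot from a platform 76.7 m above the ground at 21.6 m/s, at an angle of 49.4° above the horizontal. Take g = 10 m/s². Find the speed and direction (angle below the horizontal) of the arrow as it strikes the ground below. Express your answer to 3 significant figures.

v_x = 21.6 cos 49.4° = 14.06 m/s (constant).
|v_y| at impact = √((16.40)² + 2×10×76.7) = 42.46 m/s.
Speed = √(14.06² + 42.46²) = 44.7 m/s; angle = arctan(42.46/14.06) = 71.7° below horizontal.

44.7 m/s at 71.7° below the horizontal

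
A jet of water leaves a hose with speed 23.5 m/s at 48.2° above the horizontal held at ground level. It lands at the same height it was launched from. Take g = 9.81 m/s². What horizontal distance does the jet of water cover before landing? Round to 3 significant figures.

55.9 m

Components: v_x = 23.5 cos 48.2° = 15.66 m/s, v_y = 23.5 sin 48.2° = 17.52 m/s.
Time of flight (same landing height): t = 2 v_y / g = 2 × 17.52 / 9.81 = 3.572 s.
Range: R = v_x · t = 15.66 × 3.572 = 55.9 m.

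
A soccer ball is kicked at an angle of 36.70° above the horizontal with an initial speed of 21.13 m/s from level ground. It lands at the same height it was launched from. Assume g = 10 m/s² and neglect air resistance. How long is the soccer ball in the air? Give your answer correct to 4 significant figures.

2.526 s

Vertical component: v_y = 21.13 sin 36.70° = 12.628 m/s.
For a projectile landing at launch height, time of flight is t = 2 v_y / g = 2 × 12.628 / 10 = 2.526 s.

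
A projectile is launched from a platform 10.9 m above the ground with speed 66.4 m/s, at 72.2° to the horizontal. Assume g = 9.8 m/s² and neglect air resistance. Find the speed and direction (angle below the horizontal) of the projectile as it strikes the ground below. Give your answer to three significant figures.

68.0 m/s at 72.6° below the horizontal

v_x = 66.4 cos 72.2° = 20.30 m/s (constant).
|v_y| at impact = √((63.22)² + 2×9.8×10.9) = 64.89 m/s.
Speed = √(20.30² + 64.89²) = 68.0 m/s; angle = arctan(64.89/20.30) = 72.6° below horizontal.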